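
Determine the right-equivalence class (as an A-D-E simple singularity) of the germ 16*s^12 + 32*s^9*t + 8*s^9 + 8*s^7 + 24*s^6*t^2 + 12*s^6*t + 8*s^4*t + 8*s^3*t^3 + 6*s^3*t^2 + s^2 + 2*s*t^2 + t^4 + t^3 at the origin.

The Hessian of f at 0 has rank 1. Corank 1: A-series; mu = 2 gives A_2.

A2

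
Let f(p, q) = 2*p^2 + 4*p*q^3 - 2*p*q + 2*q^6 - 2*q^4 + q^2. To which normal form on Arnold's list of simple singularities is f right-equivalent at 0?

A1

The Hessian of f at 0 has rank 2. Corank 0: nondegenerate Morse point, so A_1.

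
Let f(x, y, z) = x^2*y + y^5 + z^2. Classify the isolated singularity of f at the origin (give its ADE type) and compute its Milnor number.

Type D_{6}, Milnor number mu = 6.

The Hessian of f at 0 is [[0, 0, 0], [0, 0, 0], [0, 0, 2]] with rank 1, so corank 2. A Groebner basis of the Jacobian ideal J(f) in C{x,y,z} is {x^2/5 + y^4, x^3, x*y, z}; counting standard monomials gives mu = 6. Corank 2; j^3 = x^2*y has shape L^2 M (L != M), so D-series; mu = 6 gives D_6.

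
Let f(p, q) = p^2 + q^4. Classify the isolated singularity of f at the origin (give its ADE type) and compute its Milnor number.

The Hessian of f at 0 has rank 1. Corank 1: A-series; mu = 3 gives A_3.

Type A_{3}, Milnor number mu = 3.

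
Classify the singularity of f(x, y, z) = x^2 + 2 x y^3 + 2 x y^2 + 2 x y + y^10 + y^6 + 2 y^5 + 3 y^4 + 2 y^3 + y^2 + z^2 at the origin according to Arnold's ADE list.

A_{9}

The Hessian of f at 0 has rank 2. Corank 1: A-series; mu = 9 gives A_9.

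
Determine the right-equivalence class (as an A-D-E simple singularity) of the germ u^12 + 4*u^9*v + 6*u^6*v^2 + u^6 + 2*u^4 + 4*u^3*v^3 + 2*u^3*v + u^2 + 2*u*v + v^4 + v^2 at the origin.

A_3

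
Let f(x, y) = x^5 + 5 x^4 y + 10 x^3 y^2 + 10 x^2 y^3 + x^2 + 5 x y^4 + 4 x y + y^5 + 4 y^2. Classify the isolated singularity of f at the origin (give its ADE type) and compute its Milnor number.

The Hessian of f at 0 has rank 1. Corank 1: A-series; mu = 4 gives A_4.

Type A_{4}, Milnor number mu = 4.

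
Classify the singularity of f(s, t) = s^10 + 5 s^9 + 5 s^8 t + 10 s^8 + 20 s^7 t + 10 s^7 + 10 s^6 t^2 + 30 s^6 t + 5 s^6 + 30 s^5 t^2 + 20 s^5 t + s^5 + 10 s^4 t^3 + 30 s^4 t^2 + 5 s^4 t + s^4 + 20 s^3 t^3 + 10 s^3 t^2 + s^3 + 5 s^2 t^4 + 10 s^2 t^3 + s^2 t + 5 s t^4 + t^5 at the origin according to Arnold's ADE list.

D_6

The Hessian of f at 0 has rank 0. Corank 2; j^3 = s^2*(s + t) has shape L^2 M (L != M), so D-series; mu = 6 gives D_6.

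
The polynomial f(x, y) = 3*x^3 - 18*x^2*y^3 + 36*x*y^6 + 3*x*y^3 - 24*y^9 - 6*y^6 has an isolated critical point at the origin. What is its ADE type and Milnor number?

Type E_7, Milnor number mu = 7.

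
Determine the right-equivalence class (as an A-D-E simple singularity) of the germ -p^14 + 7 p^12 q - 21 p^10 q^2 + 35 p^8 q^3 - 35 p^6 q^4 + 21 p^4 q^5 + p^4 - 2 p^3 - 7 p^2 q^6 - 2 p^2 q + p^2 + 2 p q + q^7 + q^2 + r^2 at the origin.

A_6

The Hessian of f at 0 has rank 2. Corank 1: A-series; mu = 6 gives A_6.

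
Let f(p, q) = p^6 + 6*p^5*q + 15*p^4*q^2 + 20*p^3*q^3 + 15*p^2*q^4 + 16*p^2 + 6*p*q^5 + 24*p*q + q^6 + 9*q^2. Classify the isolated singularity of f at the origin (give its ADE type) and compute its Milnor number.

Type A5, Milnor number mu = 5.

The Hessian of f at 0 has rank 1. Corank 1: A-series; mu = 5 gives A_5.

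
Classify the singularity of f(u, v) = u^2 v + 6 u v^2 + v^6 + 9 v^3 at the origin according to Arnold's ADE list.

The Hessian of f at 0 is [[0, 0], [0, 0]] with rank 0, so corank 2. A Groebner basis of the Jacobian ideal J(f) in C{u,v} is {u^2/6 + v^5 - 3*v^2/2, u^3 + 27*v^3, u*v + 3*v^2}; counting standard monomials gives mu = 7. Corank 2; j^3 = v*(u + 3*v)^2 has shape L^2 M (L != M), so D-series; mu = 7 gives D_7.

D_{7}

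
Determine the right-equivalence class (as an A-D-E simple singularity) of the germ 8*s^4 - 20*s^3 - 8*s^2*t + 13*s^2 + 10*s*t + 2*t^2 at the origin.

A_1

The Hessian of f at 0 is [[26, 10], [10, 4]] with rank 2, so corank 0. A Groebner basis of the Jacobian ideal J(f) in C{s,t} is {s, t}; counting standard monomials gives mu = 1. Corank 0: nondegenerate Morse point, so A_1.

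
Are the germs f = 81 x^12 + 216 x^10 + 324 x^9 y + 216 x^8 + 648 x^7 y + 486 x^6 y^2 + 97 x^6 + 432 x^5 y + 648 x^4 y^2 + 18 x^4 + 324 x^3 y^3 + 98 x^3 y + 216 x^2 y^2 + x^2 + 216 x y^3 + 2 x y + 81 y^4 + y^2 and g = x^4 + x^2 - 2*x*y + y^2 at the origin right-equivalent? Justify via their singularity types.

Yes.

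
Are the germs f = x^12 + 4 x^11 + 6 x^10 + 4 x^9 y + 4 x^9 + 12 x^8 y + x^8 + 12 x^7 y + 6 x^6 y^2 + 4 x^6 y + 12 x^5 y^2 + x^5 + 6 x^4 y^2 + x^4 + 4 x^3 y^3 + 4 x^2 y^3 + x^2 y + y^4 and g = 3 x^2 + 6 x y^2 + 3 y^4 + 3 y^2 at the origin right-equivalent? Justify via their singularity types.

No.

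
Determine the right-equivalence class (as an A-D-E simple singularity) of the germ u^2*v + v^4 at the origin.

D_5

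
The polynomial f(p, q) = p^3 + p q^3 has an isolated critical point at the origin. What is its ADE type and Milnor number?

Type E_7, Milnor number mu = 7.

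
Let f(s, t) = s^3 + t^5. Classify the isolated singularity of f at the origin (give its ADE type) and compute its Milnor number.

Type E_{8}, Milnor number mu = 8.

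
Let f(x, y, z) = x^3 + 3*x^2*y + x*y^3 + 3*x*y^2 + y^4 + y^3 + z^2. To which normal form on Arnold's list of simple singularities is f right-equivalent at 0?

E_7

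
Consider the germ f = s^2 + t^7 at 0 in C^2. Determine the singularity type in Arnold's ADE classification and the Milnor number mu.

The Hessian of f at 0 is [[2, 0], [0, 0]] with rank 1, so corank 1. A Groebner basis of the Jacobian ideal J(f) in C{s,t} is {t^6, s}; counting standard monomials gives mu = 6. Corank 1: A-series; mu = 6 gives A_6.

Type A_6, Milnor number mu = 6.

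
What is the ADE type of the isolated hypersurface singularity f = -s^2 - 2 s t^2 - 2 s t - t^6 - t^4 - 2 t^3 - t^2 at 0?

The Hessian of f at 0 has rank 1. Corank 1: A-series; mu = 5 gives A_5.

A_{5}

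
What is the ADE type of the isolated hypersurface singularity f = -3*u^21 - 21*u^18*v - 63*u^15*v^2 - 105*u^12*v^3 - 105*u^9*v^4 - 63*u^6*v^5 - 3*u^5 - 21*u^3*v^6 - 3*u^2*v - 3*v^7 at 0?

D8

The Hessian of f at 0 has rank 0. Corank 2; j^3 = -3*u^2*v has shape L^2 M (L != M), so D-series; mu = 8 gives D_8.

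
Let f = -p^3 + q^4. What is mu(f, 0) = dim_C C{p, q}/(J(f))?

The Hessian of f at 0 is [[0, 0], [0, 0]] with rank 0, so corank 2. A Groebner basis of the Jacobian ideal J(f) in C{p,q} is {q^3, p^2}; counting standard monomials gives mu = 6. Corank 2; j^3 = -p^3 is a perfect cube, so E-series; the 4-jet and mu = 6 give E_6.

6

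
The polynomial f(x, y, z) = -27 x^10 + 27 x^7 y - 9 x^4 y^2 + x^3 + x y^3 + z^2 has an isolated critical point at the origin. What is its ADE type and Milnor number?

Type E7, Milnor number mu = 7.

The Hessian of f at 0 has rank 1. Corank 2; j^3 = x^3 is a perfect cube, so E-series; the 4-jet and mu = 7 give E_7.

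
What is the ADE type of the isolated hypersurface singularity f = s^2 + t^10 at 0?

The Hessian of f at 0 has rank 1. Corank 1: A-series; mu = 9 gives A_9.

A_9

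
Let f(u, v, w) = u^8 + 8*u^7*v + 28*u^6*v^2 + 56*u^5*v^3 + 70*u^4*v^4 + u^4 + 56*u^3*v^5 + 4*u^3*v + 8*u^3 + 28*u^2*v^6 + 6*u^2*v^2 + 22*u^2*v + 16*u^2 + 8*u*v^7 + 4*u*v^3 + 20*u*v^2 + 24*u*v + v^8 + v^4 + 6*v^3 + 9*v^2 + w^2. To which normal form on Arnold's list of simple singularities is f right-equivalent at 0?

A_7

The Hessian of f at 0 has rank 2. Corank 1: A-series; mu = 7 gives A_7.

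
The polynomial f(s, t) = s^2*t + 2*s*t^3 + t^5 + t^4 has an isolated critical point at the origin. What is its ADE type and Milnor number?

Type D_5, Milnor number mu = 5.

The Hessian of f at 0 is [[0, 0], [0, 0]] with rank 0, so corank 2. A Groebner basis of the Jacobian ideal J(f) in C{s,t} is {s*t^2, s*t + t^3, s^2 - 4*s*t}; counting standard monomials gives mu = 5. Corank 2; j^3 = s^2*t has shape L^2 M (L != M), so D-series; mu = 5 gives D_5.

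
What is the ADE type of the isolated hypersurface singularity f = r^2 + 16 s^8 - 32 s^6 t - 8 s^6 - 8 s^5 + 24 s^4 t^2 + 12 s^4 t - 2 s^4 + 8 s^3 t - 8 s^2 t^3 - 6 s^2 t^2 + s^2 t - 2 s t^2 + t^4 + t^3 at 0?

D_5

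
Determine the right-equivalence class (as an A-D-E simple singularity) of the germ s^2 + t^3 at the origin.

A2

The Hessian of f at 0 has rank 1. Corank 1: A-series; mu = 2 gives A_2.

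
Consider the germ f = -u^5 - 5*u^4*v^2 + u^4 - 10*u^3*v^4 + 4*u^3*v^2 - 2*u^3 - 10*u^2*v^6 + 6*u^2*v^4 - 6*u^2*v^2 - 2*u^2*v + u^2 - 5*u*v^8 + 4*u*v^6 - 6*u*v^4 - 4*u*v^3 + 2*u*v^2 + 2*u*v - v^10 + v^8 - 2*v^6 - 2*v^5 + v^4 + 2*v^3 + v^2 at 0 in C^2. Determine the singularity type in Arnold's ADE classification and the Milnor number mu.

Type A_{4}, Milnor number mu = 4.

The Hessian of f at 0 is [[2, 2], [2, 2]] with rank 1, so corank 1. A Groebner basis of the Jacobian ideal J(f) in C{u,v} is {u/2 + v^3 + v/2, u^2 - v^2, u*v + v^2}; counting standard monomials gives mu = 4. Corank 1: A-series; mu = 4 gives A_4.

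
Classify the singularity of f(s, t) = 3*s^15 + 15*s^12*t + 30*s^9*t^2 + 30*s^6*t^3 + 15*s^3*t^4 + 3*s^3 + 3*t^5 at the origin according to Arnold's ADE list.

E_{8}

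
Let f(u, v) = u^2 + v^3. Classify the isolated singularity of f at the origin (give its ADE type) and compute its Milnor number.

Type A2, Milnor number mu = 2.

The Hessian of f at 0 has rank 1. Corank 1: A-series; mu = 2 gives A_2.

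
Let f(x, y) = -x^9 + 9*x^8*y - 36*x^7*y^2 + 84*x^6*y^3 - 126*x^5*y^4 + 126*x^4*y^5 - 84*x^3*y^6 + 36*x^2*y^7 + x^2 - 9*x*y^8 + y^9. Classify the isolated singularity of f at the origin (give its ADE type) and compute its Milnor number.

Type A_8, Milnor number mu = 8.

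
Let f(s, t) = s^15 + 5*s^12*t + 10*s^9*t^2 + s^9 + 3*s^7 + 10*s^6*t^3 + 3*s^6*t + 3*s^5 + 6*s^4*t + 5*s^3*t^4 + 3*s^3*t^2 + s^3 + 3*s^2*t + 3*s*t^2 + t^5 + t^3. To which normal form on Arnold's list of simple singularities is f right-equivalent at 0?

E_{8}

The Hessian of f at 0 is [[0, 0], [0, 0]] with rank 0, so corank 2. A Groebner basis of the Jacobian ideal J(f) in C{s,t} is {-s^2/2 + s*t^3 - s*t - t^2/2, t^4, s^3 - 3*s*t^2 - 2*t^3, s^2*t + 2*s*t^2 + t^3}; counting standard monomials gives mu = 8. Corank 2; j^3 = (s + t)^3 is a perfect cube, so E-series; the 5-jet and mu = 8 give E_8.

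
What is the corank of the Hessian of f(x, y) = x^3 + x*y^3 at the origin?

2

The Hessian at 0 is [[0, 0], [0, 0]] of rank 0; hence corank 2.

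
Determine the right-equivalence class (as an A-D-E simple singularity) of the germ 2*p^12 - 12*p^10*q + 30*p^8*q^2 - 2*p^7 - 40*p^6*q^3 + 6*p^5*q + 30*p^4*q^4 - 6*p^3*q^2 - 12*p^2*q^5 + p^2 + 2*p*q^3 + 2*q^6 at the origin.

The Hessian of f at 0 is [[2, 0], [0, 0]] with rank 1, so corank 1. A Groebner basis of the Jacobian ideal J(f) in C{p,q} is {p*q^2, p + q^3, p^2}; counting standard monomials gives mu = 5. Corank 1: A-series; mu = 5 gives A_5.

A5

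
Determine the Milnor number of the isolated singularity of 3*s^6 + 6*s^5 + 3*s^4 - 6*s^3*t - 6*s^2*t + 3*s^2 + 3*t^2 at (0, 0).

The Hessian of f at 0 is [[6, 0], [0, 6]] with rank 2, so corank 0. A Groebner basis of the Jacobian ideal J(f) in C{s,t} is {s, t}; counting standard monomials gives mu = 1. Corank 0: nondegenerate Morse point, so A_1.

1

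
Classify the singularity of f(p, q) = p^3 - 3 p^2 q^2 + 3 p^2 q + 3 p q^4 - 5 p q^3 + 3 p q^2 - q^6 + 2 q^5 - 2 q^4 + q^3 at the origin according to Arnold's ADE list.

E_7

The Hessian of f at 0 has rank 0. Corank 2; j^3 = (p + q)^3 is a perfect cube, so E-series; the 4-jet and mu = 7 give E_7.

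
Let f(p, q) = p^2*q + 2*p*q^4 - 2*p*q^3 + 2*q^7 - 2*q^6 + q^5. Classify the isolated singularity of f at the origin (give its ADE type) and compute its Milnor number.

Type D_8, Milnor number mu = 8.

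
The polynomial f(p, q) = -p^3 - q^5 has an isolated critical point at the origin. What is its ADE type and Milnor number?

Type E_{8}, Milnor number mu = 8.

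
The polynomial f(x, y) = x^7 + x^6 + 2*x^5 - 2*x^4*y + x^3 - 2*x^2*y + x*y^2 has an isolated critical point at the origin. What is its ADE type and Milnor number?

Type D_7, Milnor number mu = 7.

The Hessian of f at 0 is [[0, 0], [0, 0]] with rank 0, so corank 2. A Groebner basis of the Jacobian ideal J(f) in C{x,y} is {x^2 - x*y + y^4, x^3 - x^2/2 + x*y - y^3 - y^2/2, x^2*y - x^2/3 + 2*x*y/3 - y^3 - y^2/3, -x^2/6 + x*y^2 + x*y/3 - y^3 - y^2/6}; counting standard monomials gives mu = 7. Corank 2; j^3 = x*(x - y)^2 has shape L^2 M (L != M), so D-series; mu = 7 gives D_7.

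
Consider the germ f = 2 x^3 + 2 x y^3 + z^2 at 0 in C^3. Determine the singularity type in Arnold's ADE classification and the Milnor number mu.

The Hessian of f at 0 has rank 1. Corank 2; j^3 = 2*x^3 is a perfect cube, so E-series; the 4-jet and mu = 7 give E_7.

Type E_{7}, Milnor number mu = 7.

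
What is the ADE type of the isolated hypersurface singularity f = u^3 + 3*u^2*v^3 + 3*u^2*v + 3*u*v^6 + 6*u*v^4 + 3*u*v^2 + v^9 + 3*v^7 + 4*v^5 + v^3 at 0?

E_{8}

The Hessian of f at 0 has rank 0. Corank 2; j^3 = (u + v)^3 is a perfect cube, so E-series; the 5-jet and mu = 8 give E_8.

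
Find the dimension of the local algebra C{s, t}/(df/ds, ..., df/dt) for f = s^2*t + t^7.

8

The Hessian of f at 0 has rank 0. Corank 2; j^3 = s^2*t has shape L^2 M (L != M), so D-series; mu = 8 gives D_8.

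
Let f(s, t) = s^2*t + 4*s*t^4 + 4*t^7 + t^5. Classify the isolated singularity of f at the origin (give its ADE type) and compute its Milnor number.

The Hessian of f at 0 is [[0, 0], [0, 0]] with rank 0, so corank 2. A Groebner basis of the Jacobian ideal J(f) in C{s,t} is {s*t/2 + t^4, s*t^2, s^2 - 5*s*t/2}; counting standard monomials gives mu = 6. Corank 2; j^3 = s^2*t has shape L^2 M (L != M), so D-series; mu = 6 gives D_6.

Type D6, Milnor number mu = 6.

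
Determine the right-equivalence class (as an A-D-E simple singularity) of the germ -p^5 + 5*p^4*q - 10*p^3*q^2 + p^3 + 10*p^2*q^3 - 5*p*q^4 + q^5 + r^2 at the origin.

E_8

The Hessian of f at 0 is [[0, 0, 0], [0, 0, 0], [0, 0, 2]] with rank 1, so corank 2. A Groebner basis of the Jacobian ideal J(f) in C{p,q,r} is {q^5, p*q^3 - q^4/4, p^2, r}; counting standard monomials gives mu = 8. Corank 2; j^3 = p^3 is a perfect cube, so E-series; the 5-jet and mu = 8 give E_8.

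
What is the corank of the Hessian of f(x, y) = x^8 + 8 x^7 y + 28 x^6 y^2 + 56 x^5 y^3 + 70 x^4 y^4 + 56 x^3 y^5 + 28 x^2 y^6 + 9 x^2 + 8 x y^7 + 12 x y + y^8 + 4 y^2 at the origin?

1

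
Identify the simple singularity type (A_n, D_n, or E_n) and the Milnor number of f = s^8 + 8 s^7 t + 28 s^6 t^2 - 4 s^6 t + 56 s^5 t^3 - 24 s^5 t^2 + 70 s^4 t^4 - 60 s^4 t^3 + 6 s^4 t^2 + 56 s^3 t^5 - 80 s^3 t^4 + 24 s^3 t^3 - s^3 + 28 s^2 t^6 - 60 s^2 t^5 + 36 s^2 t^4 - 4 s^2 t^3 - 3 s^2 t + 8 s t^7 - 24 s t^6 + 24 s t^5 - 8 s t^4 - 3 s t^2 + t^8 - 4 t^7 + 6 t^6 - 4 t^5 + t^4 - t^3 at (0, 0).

The Hessian of f at 0 has rank 0. Corank 2; j^3 = -(s + t)^3 is a perfect cube, so E-series; the 4-jet and mu = 6 give E_6.

Type E_6, Milnor number mu = 6.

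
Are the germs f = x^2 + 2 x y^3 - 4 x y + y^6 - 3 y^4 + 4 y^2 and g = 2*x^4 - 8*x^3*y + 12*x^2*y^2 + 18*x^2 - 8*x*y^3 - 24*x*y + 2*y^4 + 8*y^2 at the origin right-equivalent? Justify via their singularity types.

Yes.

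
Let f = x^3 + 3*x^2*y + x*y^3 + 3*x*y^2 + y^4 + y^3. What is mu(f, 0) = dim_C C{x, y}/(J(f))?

7

The Hessian of f at 0 has rank 0. Corank 2; j^3 = (x + y)^3 is a perfect cube, so E-series; the 4-jet and mu = 7 give E_7.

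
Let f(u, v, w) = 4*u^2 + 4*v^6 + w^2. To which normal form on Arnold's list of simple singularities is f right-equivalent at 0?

A_5

The Hessian of f at 0 is [[8, 0, 0], [0, 0, 0], [0, 0, 2]] with rank 2, so corank 1. A Groebner basis of the Jacobian ideal J(f) in C{u,v,w} is {v^5, u, w}; counting standard monomials gives mu = 5. Corank 1: A-series; mu = 5 gives A_5.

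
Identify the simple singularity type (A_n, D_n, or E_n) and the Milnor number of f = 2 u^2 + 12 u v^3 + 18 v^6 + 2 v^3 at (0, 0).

The Hessian of f at 0 is [[4, 0], [0, 0]] with rank 1, so corank 1. A Groebner basis of the Jacobian ideal J(f) in C{u,v} is {v^2, u}; counting standard monomials gives mu = 2. Corank 1: A-series; mu = 2 gives A_2.

Type A_{2}, Milnor number mu = 2.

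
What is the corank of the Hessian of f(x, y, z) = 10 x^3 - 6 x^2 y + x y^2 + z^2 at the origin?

2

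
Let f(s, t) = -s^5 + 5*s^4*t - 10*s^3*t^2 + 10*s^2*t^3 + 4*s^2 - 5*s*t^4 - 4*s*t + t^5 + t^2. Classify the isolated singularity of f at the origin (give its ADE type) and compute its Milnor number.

Type A_4, Milnor number mu = 4.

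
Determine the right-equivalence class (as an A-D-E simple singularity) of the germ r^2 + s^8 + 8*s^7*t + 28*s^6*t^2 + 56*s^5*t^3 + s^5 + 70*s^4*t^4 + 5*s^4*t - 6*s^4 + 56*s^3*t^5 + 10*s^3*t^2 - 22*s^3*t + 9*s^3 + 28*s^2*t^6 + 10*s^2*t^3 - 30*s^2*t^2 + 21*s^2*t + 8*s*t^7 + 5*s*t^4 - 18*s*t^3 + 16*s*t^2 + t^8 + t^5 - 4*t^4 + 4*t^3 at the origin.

D9

The Hessian of f at 0 has rank 1. Corank 2; j^3 = (s + t)*(3*s + 2*t)^2 has shape L^2 M (L != M), so D-series; mu = 9 gives D_9.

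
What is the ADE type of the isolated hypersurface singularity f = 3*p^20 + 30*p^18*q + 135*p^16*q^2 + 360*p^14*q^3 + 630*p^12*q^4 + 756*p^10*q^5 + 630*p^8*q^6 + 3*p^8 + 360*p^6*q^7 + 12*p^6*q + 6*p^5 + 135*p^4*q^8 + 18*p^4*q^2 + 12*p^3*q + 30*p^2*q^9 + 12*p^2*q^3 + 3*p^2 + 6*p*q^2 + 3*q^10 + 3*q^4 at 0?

A_{9}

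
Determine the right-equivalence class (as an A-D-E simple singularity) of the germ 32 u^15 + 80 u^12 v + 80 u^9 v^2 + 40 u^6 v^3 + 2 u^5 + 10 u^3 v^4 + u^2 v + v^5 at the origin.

D_{6}

The Hessian of f at 0 is [[0, 0], [0, 0]] with rank 0, so corank 2. A Groebner basis of the Jacobian ideal J(f) in C{u,v} is {u^2/5 + v^4, u^3, u*v}; counting standard monomials gives mu = 6. Corank 2; j^3 = u^2*v has shape L^2 M (L != M), so D-series; mu = 6 gives D_6.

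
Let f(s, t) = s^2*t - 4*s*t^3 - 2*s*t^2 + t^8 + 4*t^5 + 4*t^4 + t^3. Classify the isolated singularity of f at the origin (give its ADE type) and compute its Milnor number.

The Hessian of f at 0 has rank 0. Corank 2; j^3 = t*(s - t)^2 has shape L^2 M (L != M), so D-series; mu = 9 gives D_9.

Type D_9, Milnor number mu = 9.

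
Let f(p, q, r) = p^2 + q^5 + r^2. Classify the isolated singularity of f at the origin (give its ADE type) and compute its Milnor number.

Type A_{4}, Milnor number mu = 4.

The Hessian of f at 0 is [[2, 0, 0], [0, 0, 0], [0, 0, 2]] with rank 2, so corank 1. A Groebner basis of the Jacobian ideal J(f) in C{p,q,r} is {q^4, p, r}; counting standard monomials gives mu = 4. Corank 1: A-series; mu = 4 gives A_4.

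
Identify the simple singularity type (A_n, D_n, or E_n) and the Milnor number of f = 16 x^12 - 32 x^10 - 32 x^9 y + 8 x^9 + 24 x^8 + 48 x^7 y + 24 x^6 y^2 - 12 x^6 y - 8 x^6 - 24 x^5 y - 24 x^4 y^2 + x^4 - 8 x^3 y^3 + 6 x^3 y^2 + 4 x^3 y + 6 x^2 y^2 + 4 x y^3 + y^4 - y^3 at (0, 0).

The Hessian of f at 0 has rank 0. Corank 2; j^3 = -y^3 is a perfect cube, so E-series; the 4-jet and mu = 6 give E_6.

Type E_{6}, Milnor number mu = 6.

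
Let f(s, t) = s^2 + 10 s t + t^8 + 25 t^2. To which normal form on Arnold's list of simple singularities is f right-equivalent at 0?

The Hessian of f at 0 is [[2, 10], [10, 50]] with rank 1, so corank 1. A Groebner basis of the Jacobian ideal J(f) in C{s,t} is {t^7, s + 5*t}; counting standard monomials gives mu = 7. Corank 1: A-series; mu = 7 gives A_7.

A7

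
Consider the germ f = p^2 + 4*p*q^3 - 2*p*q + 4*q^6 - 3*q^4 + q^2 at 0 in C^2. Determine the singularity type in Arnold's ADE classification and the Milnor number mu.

Type A3, Milnor number mu = 3.

The Hessian of f at 0 has rank 1. Corank 1: A-series; mu = 3 gives A_3.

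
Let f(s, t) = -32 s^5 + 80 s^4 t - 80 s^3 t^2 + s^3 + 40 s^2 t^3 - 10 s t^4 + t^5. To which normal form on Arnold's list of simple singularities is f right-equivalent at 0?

E_{8}

The Hessian of f at 0 has rank 0. Corank 2; j^3 = s^3 is a perfect cube, so E-series; the 5-jet and mu = 8 give E_8.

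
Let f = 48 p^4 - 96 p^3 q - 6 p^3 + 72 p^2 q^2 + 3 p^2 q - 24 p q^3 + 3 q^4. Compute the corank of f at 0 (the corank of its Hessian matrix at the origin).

Hessian at 0 has rank 0.

2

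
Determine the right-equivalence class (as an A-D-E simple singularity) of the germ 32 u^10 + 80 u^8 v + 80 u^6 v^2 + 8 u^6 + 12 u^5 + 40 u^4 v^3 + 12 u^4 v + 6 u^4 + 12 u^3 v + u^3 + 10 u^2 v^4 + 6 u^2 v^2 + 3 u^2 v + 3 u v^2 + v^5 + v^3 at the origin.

E_{8}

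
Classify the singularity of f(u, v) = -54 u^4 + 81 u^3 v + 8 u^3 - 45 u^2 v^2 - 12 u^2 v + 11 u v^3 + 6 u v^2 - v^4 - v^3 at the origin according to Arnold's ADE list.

E_7

The Hessian of f at 0 has rank 0. Corank 2; j^3 = (2*u - v)^3 is a perfect cube, so E-series; the 4-jet and mu = 7 give E_7.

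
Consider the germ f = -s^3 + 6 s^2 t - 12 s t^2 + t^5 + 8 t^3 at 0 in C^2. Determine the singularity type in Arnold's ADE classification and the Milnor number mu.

Type E_{8}, Milnor number mu = 8.

The Hessian of f at 0 has rank 0. Corank 2; j^3 = -(s - 2*t)^3 is a perfect cube, so E-series; the 5-jet and mu = 8 give E_8.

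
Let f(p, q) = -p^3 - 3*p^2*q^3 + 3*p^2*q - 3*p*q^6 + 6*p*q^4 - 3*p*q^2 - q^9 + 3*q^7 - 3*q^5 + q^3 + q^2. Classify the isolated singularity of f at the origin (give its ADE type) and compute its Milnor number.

Type A_{2}, Milnor number mu = 2.

The Hessian of f at 0 is [[0, 0], [0, 2]] with rank 1, so corank 1. A Groebner basis of the Jacobian ideal J(f) in C{p,q} is {p^2, q}; counting standard monomials gives mu = 2. Corank 1: A-series; mu = 2 gives A_2.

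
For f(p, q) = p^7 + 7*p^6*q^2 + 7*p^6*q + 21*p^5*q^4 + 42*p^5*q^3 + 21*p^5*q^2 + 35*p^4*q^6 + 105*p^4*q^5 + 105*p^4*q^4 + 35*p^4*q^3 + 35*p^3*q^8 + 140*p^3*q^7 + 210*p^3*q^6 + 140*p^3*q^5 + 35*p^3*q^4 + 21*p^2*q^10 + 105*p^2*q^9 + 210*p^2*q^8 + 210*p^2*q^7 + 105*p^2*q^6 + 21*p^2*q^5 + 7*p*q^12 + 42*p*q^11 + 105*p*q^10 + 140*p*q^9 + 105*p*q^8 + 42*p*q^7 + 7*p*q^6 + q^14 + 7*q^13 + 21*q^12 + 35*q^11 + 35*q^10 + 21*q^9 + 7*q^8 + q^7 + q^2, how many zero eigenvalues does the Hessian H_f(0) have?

1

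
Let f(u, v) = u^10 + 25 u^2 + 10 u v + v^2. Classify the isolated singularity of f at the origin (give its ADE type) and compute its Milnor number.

Type A_{9}, Milnor number mu = 9.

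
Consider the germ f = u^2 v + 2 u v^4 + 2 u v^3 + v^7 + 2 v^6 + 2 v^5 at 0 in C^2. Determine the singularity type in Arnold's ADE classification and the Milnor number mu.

Type D_{6}, Milnor number mu = 6.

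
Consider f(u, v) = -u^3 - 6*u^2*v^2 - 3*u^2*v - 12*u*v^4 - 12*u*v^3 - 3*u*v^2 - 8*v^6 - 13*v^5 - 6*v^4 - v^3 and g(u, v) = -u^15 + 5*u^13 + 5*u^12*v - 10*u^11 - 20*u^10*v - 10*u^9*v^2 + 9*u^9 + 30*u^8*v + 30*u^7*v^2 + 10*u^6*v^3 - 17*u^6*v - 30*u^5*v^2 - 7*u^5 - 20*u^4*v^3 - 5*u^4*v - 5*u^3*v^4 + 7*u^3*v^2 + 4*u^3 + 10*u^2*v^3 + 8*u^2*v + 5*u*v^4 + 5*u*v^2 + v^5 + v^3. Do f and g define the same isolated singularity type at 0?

No.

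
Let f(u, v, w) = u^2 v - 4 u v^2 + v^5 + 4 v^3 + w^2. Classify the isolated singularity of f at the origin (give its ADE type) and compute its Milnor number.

The Hessian of f at 0 is [[0, 0, 0], [0, 0, 0], [0, 0, 2]] with rank 1, so corank 2. A Groebner basis of the Jacobian ideal J(f) in C{u,v,w} is {u^2/5 + v^4 - 4*v^2/5, u^3 - 8*v^3, u*v - 2*v^2, w}; counting standard monomials gives mu = 6. Corank 2; j^3 = v*(u - 2*v)^2 has shape L^2 M (L != M), so D-series; mu = 6 gives D_6.

Type D_{6}, Milnor number mu = 6.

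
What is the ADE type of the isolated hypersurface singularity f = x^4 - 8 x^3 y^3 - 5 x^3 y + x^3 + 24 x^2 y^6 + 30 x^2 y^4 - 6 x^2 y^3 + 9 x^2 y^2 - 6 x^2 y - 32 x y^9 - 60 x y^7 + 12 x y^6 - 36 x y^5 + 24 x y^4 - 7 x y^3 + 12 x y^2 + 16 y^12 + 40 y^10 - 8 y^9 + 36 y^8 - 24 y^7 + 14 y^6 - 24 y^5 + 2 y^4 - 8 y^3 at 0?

E_7

The Hessian of f at 0 is [[0, 0], [0, 0]] with rank 0, so corank 2. A Groebner basis of the Jacobian ideal J(f) in C{x,y} is {3*x^2 - 12*x*y + y^4 + y^3 + 12*y^2, x^3 + 18*x^2 - 72*x*y - 2*y^3 + 72*y^2, x^2*y + 7*x^2 - 28*x*y - 5*y^3/3 + 28*y^2, 2*x^2 + x*y^2 - 8*x*y - 4*y^3/3 + 8*y^2}; counting standard monomials gives mu = 7. Corank 2; j^3 = (x - 2*y)^3 is a perfect cube, so E-series; the 4-jet and mu = 7 give E_7.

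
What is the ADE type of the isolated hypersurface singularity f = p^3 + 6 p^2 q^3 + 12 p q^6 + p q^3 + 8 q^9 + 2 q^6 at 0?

The Hessian of f at 0 is [[0, 0], [0, 0]] with rank 0, so corank 2. A Groebner basis of the Jacobian ideal J(f) in C{p,q} is {p^3, p*q^2, 3*p^2 + q^3}; counting standard monomials gives mu = 7. Corank 2; j^3 = p^3 is a perfect cube, so E-series; the 4-jet and mu = 7 give E_7.

E7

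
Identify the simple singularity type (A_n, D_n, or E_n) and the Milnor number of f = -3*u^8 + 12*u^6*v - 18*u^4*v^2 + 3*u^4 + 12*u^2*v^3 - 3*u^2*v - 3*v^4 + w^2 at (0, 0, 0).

The Hessian of f at 0 has rank 1. Corank 2; j^3 = -3*u^2*v has shape L^2 M (L != M), so D-series; mu = 5 gives D_5.

Type D5, Milnor number mu = 5.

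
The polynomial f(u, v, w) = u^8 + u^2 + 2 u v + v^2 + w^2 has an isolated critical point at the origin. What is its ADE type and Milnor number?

Type A_7, Milnor number mu = 7.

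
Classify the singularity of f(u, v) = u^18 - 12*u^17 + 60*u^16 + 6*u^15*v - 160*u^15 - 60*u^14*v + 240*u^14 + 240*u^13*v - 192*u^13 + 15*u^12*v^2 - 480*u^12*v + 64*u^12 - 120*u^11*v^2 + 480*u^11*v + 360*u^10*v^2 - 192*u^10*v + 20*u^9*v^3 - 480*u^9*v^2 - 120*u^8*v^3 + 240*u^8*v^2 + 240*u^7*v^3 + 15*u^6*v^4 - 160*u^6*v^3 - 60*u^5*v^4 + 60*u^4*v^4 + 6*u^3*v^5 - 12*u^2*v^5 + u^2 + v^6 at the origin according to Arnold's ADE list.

A_5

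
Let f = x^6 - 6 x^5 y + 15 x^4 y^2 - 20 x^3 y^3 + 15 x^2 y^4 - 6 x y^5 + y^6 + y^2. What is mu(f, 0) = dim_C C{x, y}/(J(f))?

5

The Hessian of f at 0 has rank 1. Corank 1: A-series; mu = 5 gives A_5.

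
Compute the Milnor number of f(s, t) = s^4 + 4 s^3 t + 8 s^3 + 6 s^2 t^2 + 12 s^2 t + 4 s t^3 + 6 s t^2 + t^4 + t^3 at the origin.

6

The Hessian of f at 0 has rank 0. Corank 2; j^3 = (2*s + t)^3 is a perfect cube, so E-series; the 4-jet and mu = 6 give E_6.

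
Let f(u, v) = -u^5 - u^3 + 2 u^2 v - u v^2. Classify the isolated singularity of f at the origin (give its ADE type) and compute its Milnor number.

Type D6, Milnor number mu = 6.

The Hessian of f at 0 has rank 0. Corank 2; j^3 = -u*(u - v)^2 has shape L^2 M (L != M), so D-series; mu = 6 gives D_6.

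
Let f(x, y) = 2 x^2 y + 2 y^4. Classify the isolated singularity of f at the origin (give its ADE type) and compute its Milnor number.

The Hessian of f at 0 has rank 0. Corank 2; j^3 = 2*x^2*y has shape L^2 M (L != M), so D-series; mu = 5 gives D_5.

Type D_{5}, Milnor number mu = 5.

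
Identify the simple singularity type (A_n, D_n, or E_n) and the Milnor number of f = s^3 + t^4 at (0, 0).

Type E6, Milnor number mu = 6.

The Hessian of f at 0 is [[0, 0], [0, 0]] with rank 0, so corank 2. A Groebner basis of the Jacobian ideal J(f) in C{s,t} is {t^3, s^2}; counting standard monomials gives mu = 6. Corank 2; j^3 = s^3 is a perfect cube, so E-series; the 4-jet and mu = 6 give E_6.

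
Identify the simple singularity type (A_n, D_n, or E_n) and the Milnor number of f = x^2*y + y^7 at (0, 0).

Type D_{8}, Milnor number mu = 8.

The Hessian of f at 0 is [[0, 0], [0, 0]] with rank 0, so corank 2. A Groebner basis of the Jacobian ideal J(f) in C{x,y} is {x^2/7 + y^6, x^3, x*y}; counting standard monomials gives mu = 8. Corank 2; j^3 = x^2*y has shape L^2 M (L != M), so D-series; mu = 8 gives D_8.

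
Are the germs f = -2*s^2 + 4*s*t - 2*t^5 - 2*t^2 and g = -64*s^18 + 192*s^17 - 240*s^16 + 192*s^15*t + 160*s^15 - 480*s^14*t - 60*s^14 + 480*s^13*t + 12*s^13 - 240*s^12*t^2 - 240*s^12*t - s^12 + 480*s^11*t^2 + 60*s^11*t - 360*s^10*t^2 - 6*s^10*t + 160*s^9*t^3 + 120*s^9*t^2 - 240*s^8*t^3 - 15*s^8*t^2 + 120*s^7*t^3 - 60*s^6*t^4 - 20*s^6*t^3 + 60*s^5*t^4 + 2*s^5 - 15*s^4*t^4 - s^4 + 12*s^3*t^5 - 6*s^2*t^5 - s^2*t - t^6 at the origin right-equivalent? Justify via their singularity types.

No.

The Hessian of f at 0 is [[-4, 4], [4, -4]] with rank 1, so corank 1. A Groebner basis of the Jacobian ideal J(f) in C{s,t} is {t^4, s - t}; counting standard monomials gives mu = 4. Corank 1: A-series; mu = 4 gives A_4. The Hessian of g at 0 is [[0, 0], [0, 0]] with rank 0, so corank 2. A Groebner basis of the Jacobian ideal J(g) in C{s,t} is {s^2/6 + t^5, s^3, s*t}; counting standard monomials gives mu = 7. Corank 2; j^3 = -s^2*t has shape L^2 M (L != M), so D-series; mu = 7 gives D_7. f is A_4 but g is D_7, hence not right-equivalent.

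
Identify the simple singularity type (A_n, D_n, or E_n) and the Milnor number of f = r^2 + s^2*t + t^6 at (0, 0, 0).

Type D7, Milnor number mu = 7.

The Hessian of f at 0 has rank 1. Corank 2; j^3 = s^2*t has shape L^2 M (L != M), so D-series; mu = 7 gives D_7.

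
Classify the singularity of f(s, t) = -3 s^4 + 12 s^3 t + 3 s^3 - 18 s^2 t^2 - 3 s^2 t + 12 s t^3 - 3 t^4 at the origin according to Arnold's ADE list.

The Hessian of f at 0 has rank 0. Corank 2; j^3 = 3*s^2*(s - t) has shape L^2 M (L != M), so D-series; mu = 5 gives D_5.

D5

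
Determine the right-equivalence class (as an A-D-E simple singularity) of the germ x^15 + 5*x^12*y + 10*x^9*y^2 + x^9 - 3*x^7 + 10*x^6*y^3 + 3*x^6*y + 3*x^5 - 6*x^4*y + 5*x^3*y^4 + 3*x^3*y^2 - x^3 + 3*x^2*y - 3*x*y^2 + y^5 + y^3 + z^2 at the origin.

The Hessian of f at 0 has rank 1. Corank 2; j^3 = -(x - y)^3 is a perfect cube, so E-series; the 5-jet and mu = 8 give E_8.

E_{8}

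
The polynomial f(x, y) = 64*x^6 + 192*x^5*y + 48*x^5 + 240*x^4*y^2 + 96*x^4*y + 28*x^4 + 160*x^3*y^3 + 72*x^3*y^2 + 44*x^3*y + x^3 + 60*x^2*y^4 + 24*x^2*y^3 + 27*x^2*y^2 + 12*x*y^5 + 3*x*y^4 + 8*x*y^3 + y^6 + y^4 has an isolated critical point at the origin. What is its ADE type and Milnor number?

Type E_6, Milnor number mu = 6.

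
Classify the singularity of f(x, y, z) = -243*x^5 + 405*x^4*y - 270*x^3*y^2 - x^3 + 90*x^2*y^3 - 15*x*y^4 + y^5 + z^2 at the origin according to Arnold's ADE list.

E8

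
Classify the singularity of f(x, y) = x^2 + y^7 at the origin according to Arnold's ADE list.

A_6

The Hessian of f at 0 is [[2, 0], [0, 0]] with rank 1, so corank 1. A Groebner basis of the Jacobian ideal J(f) in C{x,y} is {y^6, x}; counting standard monomials gives mu = 6. Corank 1: A-series; mu = 6 gives A_6.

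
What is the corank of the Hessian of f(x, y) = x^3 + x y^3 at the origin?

2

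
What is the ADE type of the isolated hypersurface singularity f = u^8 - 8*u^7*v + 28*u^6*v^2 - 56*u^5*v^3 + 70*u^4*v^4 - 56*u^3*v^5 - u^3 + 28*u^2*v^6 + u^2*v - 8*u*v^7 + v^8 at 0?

D9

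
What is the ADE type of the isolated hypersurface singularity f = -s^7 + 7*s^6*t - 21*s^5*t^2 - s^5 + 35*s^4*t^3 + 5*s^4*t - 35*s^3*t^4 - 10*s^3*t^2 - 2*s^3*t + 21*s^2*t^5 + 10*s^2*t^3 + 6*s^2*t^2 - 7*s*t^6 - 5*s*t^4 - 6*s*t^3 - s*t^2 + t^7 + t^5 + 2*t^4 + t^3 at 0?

D8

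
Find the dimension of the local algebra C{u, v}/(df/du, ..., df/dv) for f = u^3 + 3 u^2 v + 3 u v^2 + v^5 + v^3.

8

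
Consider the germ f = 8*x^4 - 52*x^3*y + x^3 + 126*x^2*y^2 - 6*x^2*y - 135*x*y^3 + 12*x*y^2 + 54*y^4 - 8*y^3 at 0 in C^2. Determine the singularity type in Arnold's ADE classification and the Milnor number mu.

The Hessian of f at 0 has rank 0. Corank 2; j^3 = (x - 2*y)^3 is a perfect cube, so E-series; the 4-jet and mu = 7 give E_7.

Type E_7, Milnor number mu = 7.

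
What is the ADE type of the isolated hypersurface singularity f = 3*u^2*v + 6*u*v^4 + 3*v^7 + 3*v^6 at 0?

The Hessian of f at 0 has rank 0. Corank 2; j^3 = 3*u^2*v has shape L^2 M (L != M), so D-series; mu = 7 gives D_7.

D_7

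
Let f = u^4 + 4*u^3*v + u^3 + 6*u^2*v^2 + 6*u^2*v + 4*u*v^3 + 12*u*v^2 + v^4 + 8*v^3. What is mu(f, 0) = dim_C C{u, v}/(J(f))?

6

The Hessian of f at 0 has rank 0. Corank 2; j^3 = (u + 2*v)^3 is a perfect cube, so E-series; the 4-jet and mu = 6 give E_6.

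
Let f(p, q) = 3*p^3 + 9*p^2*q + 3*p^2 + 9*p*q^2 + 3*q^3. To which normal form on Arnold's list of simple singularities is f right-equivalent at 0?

The Hessian of f at 0 is [[6, 0], [0, 0]] with rank 1, so corank 1. A Groebner basis of the Jacobian ideal J(f) in C{p,q} is {q^2, p}; counting standard monomials gives mu = 2. Corank 1: A-series; mu = 2 gives A_2.

A_2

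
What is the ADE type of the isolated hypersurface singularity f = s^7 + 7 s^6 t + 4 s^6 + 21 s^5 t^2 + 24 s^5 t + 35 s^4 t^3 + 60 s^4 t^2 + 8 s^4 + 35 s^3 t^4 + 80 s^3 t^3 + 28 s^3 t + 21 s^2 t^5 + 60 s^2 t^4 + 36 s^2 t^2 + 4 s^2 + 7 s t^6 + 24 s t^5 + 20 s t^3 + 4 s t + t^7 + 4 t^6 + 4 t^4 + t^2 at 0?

A_{6}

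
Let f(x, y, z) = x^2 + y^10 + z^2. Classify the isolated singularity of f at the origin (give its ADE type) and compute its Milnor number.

Type A9, Milnor number mu = 9.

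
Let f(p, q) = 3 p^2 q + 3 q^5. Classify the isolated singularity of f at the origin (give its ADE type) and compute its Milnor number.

Type D_{6}, Milnor number mu = 6.

The Hessian of f at 0 has rank 0. Corank 2; j^3 = 3*p^2*q has shape L^2 M (L != M), so D-series; mu = 6 gives D_6.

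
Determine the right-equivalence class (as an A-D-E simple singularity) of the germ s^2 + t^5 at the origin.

The Hessian of f at 0 has rank 1. Corank 1: A-series; mu = 4 gives A_4.

A_4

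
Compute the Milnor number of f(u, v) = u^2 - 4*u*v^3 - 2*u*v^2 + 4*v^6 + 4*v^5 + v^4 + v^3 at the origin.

2

The Hessian of f at 0 has rank 1. Corank 1: A-series; mu = 2 gives A_2.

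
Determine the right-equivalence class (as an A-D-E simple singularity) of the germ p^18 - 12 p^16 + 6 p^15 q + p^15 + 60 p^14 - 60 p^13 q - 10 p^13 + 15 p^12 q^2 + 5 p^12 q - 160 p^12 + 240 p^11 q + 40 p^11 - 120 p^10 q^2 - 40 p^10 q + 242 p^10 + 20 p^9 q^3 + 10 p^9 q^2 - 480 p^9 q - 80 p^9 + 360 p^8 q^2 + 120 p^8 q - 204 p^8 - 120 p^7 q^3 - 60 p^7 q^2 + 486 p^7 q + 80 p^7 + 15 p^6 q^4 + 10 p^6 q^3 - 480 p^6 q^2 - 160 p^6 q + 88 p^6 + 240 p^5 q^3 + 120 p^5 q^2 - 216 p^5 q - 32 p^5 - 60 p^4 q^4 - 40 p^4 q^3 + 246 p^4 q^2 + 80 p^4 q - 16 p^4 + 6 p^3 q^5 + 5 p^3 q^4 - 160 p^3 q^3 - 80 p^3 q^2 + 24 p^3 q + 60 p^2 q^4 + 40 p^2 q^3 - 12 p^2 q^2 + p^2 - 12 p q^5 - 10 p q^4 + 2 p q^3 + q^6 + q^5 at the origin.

The Hessian of f at 0 is [[2, 0], [0, 0]] with rank 1, so corank 1. A Groebner basis of the Jacobian ideal J(f) in C{p,q} is {p + q^3, p^2, p*q}; counting standard monomials gives mu = 4. Corank 1: A-series; mu = 4 gives A_4.

A_{4}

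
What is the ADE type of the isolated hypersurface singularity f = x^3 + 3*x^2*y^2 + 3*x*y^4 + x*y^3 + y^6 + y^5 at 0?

The Hessian of f at 0 has rank 0. Corank 2; j^3 = x^3 is a perfect cube, so E-series; the 4-jet and mu = 7 give E_7.

E7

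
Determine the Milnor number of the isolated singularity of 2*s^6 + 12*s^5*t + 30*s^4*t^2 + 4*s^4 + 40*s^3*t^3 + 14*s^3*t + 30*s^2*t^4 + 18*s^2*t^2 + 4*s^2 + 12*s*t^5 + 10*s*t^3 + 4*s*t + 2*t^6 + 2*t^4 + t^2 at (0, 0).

5

The Hessian of f at 0 has rank 1. Corank 1: A-series; mu = 5 gives A_5.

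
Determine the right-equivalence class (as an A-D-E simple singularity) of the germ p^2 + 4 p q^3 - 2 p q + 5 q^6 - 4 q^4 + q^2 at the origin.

A_{5}

The Hessian of f at 0 has rank 1. Corank 1: A-series; mu = 5 gives A_5.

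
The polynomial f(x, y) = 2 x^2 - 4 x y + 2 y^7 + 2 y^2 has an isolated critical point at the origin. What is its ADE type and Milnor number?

The Hessian of f at 0 has rank 1. Corank 1: A-series; mu = 6 gives A_6.

Type A6, Milnor number mu = 6.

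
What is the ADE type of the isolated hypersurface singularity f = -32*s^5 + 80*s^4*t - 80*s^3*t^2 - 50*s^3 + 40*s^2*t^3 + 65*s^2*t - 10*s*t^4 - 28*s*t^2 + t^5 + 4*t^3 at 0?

D6

The Hessian of f at 0 has rank 0. Corank 2; j^3 = -(2*s - t)*(5*s - 2*t)^2 has shape L^2 M (L != M), so D-series; mu = 6 gives D_6.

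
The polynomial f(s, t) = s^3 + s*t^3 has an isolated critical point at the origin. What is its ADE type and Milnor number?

The Hessian of f at 0 is [[0, 0], [0, 0]] with rank 0, so corank 2. A Groebner basis of the Jacobian ideal J(f) in C{s,t} is {s^3, s*t^2, 3*s^2 + t^3}; counting standard monomials gives mu = 7. Corank 2; j^3 = s^3 is a perfect cube, so E-series; the 4-jet and mu = 7 give E_7.

Type E_{7}, Milnor number mu = 7.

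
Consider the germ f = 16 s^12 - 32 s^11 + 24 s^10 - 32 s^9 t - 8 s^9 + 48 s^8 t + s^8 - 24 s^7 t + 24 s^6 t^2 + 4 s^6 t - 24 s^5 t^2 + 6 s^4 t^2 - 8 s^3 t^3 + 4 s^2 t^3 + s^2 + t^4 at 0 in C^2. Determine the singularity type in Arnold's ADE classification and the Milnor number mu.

Type A_{3}, Milnor number mu = 3.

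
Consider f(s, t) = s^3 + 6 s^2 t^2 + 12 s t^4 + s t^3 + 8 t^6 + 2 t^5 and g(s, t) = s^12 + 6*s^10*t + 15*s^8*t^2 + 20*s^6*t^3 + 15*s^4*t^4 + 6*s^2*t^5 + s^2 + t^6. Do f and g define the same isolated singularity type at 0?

No.

The Hessian of f at 0 has rank 0. Corank 2; j^3 = s^3 is a perfect cube, so E-series; the 4-jet and mu = 7 give E_7. The Hessian of g at 0 has rank 1. Corank 1: A-series; mu = 5 gives A_5. f is E_7 but g is A_5, hence not right-equivalent.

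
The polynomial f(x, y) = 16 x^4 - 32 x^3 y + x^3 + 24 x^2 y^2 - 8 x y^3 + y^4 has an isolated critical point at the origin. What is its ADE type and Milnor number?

Type E_{6}, Milnor number mu = 6.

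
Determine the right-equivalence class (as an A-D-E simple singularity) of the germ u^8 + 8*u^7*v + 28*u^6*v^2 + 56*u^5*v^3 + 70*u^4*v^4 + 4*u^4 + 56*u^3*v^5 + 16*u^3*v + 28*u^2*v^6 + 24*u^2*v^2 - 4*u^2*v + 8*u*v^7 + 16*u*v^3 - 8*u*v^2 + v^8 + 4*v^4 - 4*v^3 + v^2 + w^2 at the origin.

A7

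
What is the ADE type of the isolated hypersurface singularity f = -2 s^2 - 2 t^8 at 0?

A_{7}

The Hessian of f at 0 has rank 1. Corank 1: A-series; mu = 7 gives A_7.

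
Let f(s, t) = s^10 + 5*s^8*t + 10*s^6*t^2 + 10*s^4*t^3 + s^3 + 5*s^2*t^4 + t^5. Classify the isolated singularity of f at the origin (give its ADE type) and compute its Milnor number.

Type E_8, Milnor number mu = 8.

The Hessian of f at 0 is [[0, 0], [0, 0]] with rank 0, so corank 2. A Groebner basis of the Jacobian ideal J(f) in C{s,t} is {t^4, s^2}; counting standard monomials gives mu = 8. Corank 2; j^3 = s^3 is a perfect cube, so E-series; the 5-jet and mu = 8 give E_8.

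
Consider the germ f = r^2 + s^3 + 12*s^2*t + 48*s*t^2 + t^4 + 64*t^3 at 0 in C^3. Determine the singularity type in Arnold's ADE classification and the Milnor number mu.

Type E_{6}, Milnor number mu = 6.

The Hessian of f at 0 is [[0, 0, 0], [0, 0, 0], [0, 0, 2]] with rank 1, so corank 2. A Groebner basis of the Jacobian ideal J(f) in C{s,t,r} is {t^3, s^2 + 8*s*t + 16*t^2, r}; counting standard monomials gives mu = 6. Corank 2; j^3 = (s + 4*t)^3 is a perfect cube, so E-series; the 4-jet and mu = 6 give E_6.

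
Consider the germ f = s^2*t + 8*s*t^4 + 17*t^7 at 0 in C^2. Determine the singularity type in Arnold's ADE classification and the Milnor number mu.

Type D_{8}, Milnor number mu = 8.

The Hessian of f at 0 has rank 0. Corank 2; j^3 = s^2*t has shape L^2 M (L != M), so D-series; mu = 8 gives D_8.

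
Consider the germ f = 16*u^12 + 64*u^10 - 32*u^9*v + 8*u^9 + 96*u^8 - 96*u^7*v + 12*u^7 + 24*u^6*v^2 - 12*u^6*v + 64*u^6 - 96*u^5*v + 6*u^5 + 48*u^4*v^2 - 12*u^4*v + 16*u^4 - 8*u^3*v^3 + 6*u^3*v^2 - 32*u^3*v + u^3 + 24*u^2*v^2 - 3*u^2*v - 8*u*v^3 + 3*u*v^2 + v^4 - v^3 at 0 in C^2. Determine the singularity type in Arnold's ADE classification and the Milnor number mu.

Type E6, Milnor number mu = 6.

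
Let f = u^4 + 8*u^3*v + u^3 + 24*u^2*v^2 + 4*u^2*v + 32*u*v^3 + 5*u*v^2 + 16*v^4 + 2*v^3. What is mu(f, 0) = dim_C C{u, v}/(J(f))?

The Hessian of f at 0 has rank 0. Corank 2; j^3 = (u + v)^2*(u + 2*v) has shape L^2 M (L != M), so D-series; mu = 5 gives D_5.

5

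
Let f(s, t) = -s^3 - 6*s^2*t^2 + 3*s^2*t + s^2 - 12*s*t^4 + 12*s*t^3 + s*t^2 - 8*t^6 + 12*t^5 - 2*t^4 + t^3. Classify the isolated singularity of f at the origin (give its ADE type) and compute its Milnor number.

Type A_2, Milnor number mu = 2.

The Hessian of f at 0 has rank 1. Corank 1: A-series; mu = 2 gives A_2.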